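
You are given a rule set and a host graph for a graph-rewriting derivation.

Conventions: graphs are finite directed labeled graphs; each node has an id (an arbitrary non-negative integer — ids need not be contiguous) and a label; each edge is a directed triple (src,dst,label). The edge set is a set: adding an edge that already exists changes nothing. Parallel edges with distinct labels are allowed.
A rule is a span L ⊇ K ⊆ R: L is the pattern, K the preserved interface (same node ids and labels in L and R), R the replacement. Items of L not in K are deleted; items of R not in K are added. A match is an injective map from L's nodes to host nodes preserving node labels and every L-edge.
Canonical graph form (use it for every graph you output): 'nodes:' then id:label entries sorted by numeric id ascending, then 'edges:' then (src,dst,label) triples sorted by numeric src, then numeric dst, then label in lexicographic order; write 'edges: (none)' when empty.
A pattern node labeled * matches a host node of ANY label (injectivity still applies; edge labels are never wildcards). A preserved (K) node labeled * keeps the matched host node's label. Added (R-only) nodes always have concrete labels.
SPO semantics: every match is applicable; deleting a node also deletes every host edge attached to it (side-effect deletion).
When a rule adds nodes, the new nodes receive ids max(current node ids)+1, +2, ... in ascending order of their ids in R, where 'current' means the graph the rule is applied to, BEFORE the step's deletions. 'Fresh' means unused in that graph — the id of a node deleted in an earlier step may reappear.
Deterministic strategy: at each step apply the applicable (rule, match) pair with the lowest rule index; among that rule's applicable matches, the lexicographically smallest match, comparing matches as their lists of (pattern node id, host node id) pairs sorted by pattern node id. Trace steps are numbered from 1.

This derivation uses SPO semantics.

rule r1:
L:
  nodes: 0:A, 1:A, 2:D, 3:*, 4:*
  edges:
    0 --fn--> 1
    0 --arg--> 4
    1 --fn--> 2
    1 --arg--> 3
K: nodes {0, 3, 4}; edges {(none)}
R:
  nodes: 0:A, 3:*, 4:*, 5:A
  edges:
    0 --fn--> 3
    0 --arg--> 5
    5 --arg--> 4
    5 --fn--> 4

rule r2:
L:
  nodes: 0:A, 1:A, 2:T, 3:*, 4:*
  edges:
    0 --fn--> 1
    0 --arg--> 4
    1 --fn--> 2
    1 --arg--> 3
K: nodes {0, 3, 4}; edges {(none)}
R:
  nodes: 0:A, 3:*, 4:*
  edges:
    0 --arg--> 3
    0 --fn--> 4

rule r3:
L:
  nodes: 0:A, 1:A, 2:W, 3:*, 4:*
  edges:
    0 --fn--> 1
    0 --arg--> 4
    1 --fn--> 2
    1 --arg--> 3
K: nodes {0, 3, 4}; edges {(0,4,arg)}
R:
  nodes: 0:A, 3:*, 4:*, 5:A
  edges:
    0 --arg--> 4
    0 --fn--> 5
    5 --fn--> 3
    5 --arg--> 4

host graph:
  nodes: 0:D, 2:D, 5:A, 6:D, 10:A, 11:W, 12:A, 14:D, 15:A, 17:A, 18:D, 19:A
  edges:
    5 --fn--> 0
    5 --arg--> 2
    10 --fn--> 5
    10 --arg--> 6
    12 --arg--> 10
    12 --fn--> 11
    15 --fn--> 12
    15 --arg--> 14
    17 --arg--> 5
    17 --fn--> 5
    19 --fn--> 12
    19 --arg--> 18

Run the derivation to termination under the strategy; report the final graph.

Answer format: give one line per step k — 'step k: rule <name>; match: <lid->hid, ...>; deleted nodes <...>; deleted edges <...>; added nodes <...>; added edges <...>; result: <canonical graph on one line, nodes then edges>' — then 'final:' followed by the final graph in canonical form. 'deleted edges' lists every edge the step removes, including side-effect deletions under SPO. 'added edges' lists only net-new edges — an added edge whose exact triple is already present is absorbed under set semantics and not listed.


step 1: rule r1; match: 0->10, 1->5, 2->0, 3->2, 4->6; deleted nodes 0, 5; deleted edges (5,0,fn); (5,2,arg); (10,5,fn); (10,6,arg); (17,5,arg); (17,5,fn); added nodes 20; added edges (10,2,fn); (10,20,arg); (20,6,arg); (20,6,fn); result: nodes: 2:D, 6:D, 10:A, 11:W, 12:A, 14:D, 15:A, 17:A, 18:D, 19:A, 20:A edges: (10,2,fn); (10,20,arg); (12,10,arg); (12,11,fn); (15,12,fn); (15,14,arg); (19,12,fn); (19,18,arg); (20,6,arg); (20,6,fn)
step 2: rule r3; match: 0->15, 1->12, 2->11, 3->10, 4->14; deleted nodes 11, 12; deleted edges (12,10,arg); (12,11,fn); (15,12,fn); (19,12,fn); added nodes 21; added edges (15,21,fn); (21,10,fn); (21,14,arg); result: nodes: 2:D, 6:D, 10:A, 14:D, 15:A, 17:A, 18:D, 19:A, 20:A, 21:A edges: (10,2,fn); (10,20,arg); (15,14,arg); (15,21,fn); (19,18,arg); (20,6,arg); (20,6,fn); (21,10,fn); (21,14,arg)
step 3: rule r1; match: 0->21, 1->10, 2->2, 3->20, 4->14; deleted nodes 2, 10; deleted edges (10,2,fn); (10,20,arg); (21,10,fn); (21,14,arg); added nodes 22; added edges (21,20,fn); (21,22,arg); (22,14,arg); (22,14,fn); result: nodes: 6:D, 14:D, 15:A, 17:A, 18:D, 19:A, 20:A, 21:A, 22:A edges: (15,14,arg); (15,21,fn); (19,18,arg); (20,6,arg); (20,6,fn); (21,20,fn); (21,22,arg); (22,14,arg); (22,14,fn)
final:
nodes: 6:D, 14:D, 15:A, 17:A, 18:D, 19:A, 20:A, 21:A, 22:A
edges: (15,14,arg); (15,21,fn); (19,18,arg); (20,6,arg); (20,6,fn); (21,20,fn); (21,22,arg); (22,14,arg); (22,14,fn)


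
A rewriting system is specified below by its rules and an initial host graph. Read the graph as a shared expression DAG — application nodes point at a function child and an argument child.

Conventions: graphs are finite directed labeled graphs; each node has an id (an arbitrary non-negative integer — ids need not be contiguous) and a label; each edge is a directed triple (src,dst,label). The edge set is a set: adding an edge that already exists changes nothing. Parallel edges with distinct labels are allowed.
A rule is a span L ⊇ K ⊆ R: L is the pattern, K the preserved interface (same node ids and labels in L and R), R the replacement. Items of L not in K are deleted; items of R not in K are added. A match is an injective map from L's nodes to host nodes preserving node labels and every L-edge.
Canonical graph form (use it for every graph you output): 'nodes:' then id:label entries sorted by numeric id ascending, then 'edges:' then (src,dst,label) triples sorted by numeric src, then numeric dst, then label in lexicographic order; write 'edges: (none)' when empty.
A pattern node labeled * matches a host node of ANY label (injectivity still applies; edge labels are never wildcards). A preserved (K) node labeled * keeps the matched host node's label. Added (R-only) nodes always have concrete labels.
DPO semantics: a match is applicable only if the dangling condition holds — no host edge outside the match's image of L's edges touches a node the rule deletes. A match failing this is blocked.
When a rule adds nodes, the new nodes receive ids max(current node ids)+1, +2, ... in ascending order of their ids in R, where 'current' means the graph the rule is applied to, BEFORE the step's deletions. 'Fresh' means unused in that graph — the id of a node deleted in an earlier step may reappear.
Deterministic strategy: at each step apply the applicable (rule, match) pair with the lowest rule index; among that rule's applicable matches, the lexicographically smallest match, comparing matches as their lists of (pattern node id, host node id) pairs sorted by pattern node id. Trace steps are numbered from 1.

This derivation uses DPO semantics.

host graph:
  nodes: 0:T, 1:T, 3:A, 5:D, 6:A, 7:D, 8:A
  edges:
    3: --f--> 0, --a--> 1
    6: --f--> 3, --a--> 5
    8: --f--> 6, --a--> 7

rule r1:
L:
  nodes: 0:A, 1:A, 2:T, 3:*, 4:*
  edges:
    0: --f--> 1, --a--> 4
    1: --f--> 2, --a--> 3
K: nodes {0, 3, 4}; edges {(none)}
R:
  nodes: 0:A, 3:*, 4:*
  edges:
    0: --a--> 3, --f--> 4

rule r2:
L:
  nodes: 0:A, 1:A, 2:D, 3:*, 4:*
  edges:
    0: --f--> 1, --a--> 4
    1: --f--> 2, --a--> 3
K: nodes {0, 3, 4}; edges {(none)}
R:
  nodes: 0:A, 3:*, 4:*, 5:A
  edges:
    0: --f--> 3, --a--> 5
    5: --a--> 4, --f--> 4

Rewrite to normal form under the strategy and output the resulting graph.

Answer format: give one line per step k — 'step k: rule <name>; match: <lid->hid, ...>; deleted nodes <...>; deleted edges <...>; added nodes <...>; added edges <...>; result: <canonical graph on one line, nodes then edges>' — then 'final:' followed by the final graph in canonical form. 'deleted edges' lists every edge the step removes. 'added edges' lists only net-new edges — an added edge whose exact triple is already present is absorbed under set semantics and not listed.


step 1: rule r1; match: 0->6, 1->3, 2->0, 3->1, 4->5; deleted nodes 0, 3; deleted edges (3,0,f); (3,1,a); (6,3,f); (6,5,a); added nodes (none); added edges (6,1,a); (6,5,f); result: nodes: 1:T, 5:D, 6:A, 7:D, 8:A edges: (6,1,a); (6,5,f); (8,6,f); (8,7,a)
step 2: rule r2; match: 0->8, 1->6, 2->5, 3->1, 4->7; deleted nodes 5, 6; deleted edges (6,1,a); (6,5,f); (8,6,f); (8,7,a); added nodes 9; added edges (8,1,f); (8,9,a); (9,7,a); (9,7,f); result: nodes: 1:T, 7:D, 8:A, 9:A edges: (8,1,f); (8,9,a); (9,7,a); (9,7,f)
final:
nodes: 1:T, 7:D, 8:A, 9:A
edges: (8,1,f); (8,9,a); (9,7,a); (9,7,f)


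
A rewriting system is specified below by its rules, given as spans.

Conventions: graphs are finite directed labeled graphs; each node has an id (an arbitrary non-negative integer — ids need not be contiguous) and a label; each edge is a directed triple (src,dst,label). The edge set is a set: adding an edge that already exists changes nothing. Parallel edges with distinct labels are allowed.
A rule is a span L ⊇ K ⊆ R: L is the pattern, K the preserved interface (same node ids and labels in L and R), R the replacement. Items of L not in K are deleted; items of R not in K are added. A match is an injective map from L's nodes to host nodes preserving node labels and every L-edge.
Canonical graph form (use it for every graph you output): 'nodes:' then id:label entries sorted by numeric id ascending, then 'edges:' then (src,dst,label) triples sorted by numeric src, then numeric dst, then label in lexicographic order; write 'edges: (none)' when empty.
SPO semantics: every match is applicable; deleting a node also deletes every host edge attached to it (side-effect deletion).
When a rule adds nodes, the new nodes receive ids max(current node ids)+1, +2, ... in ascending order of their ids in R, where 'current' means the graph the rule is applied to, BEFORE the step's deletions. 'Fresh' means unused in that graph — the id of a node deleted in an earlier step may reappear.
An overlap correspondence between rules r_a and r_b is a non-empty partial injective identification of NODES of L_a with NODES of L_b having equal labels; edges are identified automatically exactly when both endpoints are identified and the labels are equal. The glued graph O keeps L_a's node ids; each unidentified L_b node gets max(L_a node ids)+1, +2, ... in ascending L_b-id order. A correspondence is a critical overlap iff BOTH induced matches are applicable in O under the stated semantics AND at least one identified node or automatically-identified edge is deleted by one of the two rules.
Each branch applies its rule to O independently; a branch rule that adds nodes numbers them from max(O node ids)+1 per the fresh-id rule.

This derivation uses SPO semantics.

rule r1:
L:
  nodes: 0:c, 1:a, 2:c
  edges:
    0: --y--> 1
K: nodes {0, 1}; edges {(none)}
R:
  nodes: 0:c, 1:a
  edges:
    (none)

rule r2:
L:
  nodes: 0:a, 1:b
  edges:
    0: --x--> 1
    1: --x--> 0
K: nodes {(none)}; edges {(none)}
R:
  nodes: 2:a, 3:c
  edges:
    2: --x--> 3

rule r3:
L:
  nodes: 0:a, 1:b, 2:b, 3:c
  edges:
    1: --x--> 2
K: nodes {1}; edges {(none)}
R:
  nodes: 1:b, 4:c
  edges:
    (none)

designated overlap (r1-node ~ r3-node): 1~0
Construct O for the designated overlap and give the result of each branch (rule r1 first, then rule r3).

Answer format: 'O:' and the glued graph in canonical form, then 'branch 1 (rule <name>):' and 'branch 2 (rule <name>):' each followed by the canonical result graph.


O:
nodes: 0:c, 1:a, 2:c, 3:b, 4:b, 5:c
edges: (0,1,y); (3,4,x)
branch 1 (rule r1):
nodes: 0:c, 1:a, 3:b, 4:b, 5:c
edges: (3,4,x)
branch 2 (rule r3):
nodes: 0:c, 2:c, 3:b, 6:c
edges: (none)


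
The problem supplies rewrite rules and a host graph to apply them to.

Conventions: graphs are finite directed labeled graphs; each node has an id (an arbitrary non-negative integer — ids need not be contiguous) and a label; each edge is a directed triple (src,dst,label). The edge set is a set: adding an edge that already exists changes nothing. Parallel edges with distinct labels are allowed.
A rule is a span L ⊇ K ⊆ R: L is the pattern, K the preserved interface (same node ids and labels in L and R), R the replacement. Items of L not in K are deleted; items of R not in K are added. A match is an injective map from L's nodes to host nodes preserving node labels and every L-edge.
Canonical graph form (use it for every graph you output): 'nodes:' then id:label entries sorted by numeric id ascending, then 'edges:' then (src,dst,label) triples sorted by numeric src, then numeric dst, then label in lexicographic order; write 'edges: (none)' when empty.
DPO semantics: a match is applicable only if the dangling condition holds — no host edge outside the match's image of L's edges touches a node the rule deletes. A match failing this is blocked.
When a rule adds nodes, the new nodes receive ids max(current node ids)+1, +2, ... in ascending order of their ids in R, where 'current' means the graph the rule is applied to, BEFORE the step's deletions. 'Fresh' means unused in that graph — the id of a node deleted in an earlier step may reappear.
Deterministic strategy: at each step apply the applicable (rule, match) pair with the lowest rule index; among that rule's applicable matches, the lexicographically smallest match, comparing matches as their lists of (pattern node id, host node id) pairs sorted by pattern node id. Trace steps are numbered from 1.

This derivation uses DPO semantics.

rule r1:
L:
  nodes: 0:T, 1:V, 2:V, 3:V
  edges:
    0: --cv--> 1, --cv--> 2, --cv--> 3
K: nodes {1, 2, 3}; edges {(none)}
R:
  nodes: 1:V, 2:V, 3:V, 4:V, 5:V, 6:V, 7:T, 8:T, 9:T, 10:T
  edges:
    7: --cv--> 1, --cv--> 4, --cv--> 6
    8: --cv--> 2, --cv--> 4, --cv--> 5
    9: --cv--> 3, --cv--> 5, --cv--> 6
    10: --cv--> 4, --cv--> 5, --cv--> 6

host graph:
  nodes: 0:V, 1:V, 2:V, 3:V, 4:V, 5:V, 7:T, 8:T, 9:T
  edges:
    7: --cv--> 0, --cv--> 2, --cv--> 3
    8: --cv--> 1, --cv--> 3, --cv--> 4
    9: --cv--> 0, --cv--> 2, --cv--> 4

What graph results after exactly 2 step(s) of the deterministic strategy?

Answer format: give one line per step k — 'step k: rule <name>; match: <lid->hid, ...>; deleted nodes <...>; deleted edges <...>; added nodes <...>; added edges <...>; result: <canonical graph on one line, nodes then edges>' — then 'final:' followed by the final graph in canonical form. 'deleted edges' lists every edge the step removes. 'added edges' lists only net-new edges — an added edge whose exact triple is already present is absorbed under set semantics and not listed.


step 1: rule r1; match: 0->7, 1->0, 2->2, 3->3; deleted nodes 7; deleted edges (7,0,cv); (7,2,cv); (7,3,cv); added nodes 10, 11, 12, 13, 14, 15, 16; added edges (13,0,cv); (13,10,cv); (13,12,cv); (14,2,cv); (14,10,cv); (14,11,cv); (15,3,cv); (15,11,cv); (15,12,cv); (16,10,cv); (16,11,cv); (16,12,cv); result: nodes: 0:V, 1:V, 2:V, 3:V, 4:V, 5:V, 8:T, 9:T, 10:V, 11:V, 12:V, 13:T, 14:T, 15:T, 16:T edges: (8,1,cv); (8,3,cv); (8,4,cv); (9,0,cv); (9,2,cv); (9,4,cv); (13,0,cv); (13,10,cv); (13,12,cv); (14,2,cv); (14,10,cv); (14,11,cv); (15,3,cv); (15,11,cv); (15,12,cv); (16,10,cv); (16,11,cv); (16,12,cv)
step 2: rule r1; match: 0->8, 1->1, 2->3, 3->4; deleted nodes 8; deleted edges (8,1,cv); (8,3,cv); (8,4,cv); added nodes 17, 18, 19, 20, 21, 22, 23; added edges (20,1,cv); (20,17,cv); (20,19,cv); (21,3,cv); (21,17,cv); (21,18,cv); (22,4,cv); (22,18,cv); (22,19,cv); (23,17,cv); (23,18,cv); (23,19,cv); result: nodes: 0:V, 1:V, 2:V, 3:V, 4:V, 5:V, 9:T, 10:V, 11:V, 12:V, 13:T, 14:T, 15:T, 16:T, 17:V, 18:V, 19:V, 20:T, 21:T, 22:T, 23:T edges: (9,0,cv); (9,2,cv); (9,4,cv); (13,0,cv); (13,10,cv); (13,12,cv); (14,2,cv); (14,10,cv); (14,11,cv); (15,3,cv); (15,11,cv); (15,12,cv); (16,10,cv); (16,11,cv); (16,12,cv); (20,1,cv); (20,17,cv); (20,19,cv); (21,3,cv); (21,17,cv); (21,18,cv); (22,4,cv); (22,18,cv); (22,19,cv); (23,17,cv); (23,18,cv); (23,19,cv)
final:
nodes: 0:V, 1:V, 2:V, 3:V, 4:V, 5:V, 9:T, 10:V, 11:V, 12:V, 13:T, 14:T, 15:T, 16:T, 17:V, 18:V, 19:V, 20:T, 21:T, 22:T, 23:T
edges: (9,0,cv); (9,2,cv); (9,4,cv); (13,0,cv); (13,10,cv); (13,12,cv); (14,2,cv); (14,10,cv); (14,11,cv); (15,3,cv); (15,11,cv); (15,12,cv); (16,10,cv); (16,11,cv); (16,12,cv); (20,1,cv); (20,17,cv); (20,19,cv); (21,3,cv); (21,17,cv); (21,18,cv); (22,4,cv); (22,18,cv); (22,19,cv); (23,17,cv); (23,18,cv); (23,19,cv)


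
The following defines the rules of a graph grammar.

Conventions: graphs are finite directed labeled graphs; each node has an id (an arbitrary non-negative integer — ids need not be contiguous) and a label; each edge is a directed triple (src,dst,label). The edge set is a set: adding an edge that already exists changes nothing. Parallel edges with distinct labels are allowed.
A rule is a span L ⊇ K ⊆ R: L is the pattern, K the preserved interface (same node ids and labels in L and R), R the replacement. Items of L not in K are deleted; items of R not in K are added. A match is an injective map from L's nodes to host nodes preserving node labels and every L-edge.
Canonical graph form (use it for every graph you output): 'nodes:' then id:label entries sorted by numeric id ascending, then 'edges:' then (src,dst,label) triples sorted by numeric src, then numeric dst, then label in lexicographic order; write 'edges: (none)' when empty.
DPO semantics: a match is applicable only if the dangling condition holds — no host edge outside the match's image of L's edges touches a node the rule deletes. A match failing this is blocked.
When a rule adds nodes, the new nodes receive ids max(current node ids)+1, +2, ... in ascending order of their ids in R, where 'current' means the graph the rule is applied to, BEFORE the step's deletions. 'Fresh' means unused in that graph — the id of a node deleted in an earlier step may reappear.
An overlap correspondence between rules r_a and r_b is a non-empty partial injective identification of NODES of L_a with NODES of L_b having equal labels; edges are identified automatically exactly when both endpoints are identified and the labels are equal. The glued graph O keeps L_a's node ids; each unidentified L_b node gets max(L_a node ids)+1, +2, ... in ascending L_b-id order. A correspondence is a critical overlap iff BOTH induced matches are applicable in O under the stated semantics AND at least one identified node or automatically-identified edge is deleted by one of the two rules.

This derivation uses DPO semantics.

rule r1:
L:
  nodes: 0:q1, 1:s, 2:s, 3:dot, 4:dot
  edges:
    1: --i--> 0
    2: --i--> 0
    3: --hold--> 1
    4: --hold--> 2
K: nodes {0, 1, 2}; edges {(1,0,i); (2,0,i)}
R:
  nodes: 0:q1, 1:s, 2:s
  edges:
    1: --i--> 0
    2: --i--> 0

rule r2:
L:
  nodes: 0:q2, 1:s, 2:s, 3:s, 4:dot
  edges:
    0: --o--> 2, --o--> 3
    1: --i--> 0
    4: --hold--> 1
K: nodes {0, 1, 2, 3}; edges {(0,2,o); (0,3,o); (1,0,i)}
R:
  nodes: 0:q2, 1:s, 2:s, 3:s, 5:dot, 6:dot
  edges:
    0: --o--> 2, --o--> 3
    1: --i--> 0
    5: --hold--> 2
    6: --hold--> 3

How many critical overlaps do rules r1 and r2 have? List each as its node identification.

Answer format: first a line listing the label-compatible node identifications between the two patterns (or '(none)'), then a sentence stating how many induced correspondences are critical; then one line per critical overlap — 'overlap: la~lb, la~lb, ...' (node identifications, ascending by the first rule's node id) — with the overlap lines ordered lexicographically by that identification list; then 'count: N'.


label-compatible node identifications between L(r1) and L(r2): 1~1, 1~2, 1~3, 2~1, 2~2, 2~3, 3~4, 4~4
6 of the induced correspondences are critical overlaps of r1 and r2.
overlap: 1~1, 2~2, 3~4
overlap: 1~1, 2~3, 3~4
overlap: 1~1, 3~4
overlap: 1~2, 2~1, 4~4
overlap: 1~3, 2~1, 4~4
overlap: 2~1, 4~4
count: 6


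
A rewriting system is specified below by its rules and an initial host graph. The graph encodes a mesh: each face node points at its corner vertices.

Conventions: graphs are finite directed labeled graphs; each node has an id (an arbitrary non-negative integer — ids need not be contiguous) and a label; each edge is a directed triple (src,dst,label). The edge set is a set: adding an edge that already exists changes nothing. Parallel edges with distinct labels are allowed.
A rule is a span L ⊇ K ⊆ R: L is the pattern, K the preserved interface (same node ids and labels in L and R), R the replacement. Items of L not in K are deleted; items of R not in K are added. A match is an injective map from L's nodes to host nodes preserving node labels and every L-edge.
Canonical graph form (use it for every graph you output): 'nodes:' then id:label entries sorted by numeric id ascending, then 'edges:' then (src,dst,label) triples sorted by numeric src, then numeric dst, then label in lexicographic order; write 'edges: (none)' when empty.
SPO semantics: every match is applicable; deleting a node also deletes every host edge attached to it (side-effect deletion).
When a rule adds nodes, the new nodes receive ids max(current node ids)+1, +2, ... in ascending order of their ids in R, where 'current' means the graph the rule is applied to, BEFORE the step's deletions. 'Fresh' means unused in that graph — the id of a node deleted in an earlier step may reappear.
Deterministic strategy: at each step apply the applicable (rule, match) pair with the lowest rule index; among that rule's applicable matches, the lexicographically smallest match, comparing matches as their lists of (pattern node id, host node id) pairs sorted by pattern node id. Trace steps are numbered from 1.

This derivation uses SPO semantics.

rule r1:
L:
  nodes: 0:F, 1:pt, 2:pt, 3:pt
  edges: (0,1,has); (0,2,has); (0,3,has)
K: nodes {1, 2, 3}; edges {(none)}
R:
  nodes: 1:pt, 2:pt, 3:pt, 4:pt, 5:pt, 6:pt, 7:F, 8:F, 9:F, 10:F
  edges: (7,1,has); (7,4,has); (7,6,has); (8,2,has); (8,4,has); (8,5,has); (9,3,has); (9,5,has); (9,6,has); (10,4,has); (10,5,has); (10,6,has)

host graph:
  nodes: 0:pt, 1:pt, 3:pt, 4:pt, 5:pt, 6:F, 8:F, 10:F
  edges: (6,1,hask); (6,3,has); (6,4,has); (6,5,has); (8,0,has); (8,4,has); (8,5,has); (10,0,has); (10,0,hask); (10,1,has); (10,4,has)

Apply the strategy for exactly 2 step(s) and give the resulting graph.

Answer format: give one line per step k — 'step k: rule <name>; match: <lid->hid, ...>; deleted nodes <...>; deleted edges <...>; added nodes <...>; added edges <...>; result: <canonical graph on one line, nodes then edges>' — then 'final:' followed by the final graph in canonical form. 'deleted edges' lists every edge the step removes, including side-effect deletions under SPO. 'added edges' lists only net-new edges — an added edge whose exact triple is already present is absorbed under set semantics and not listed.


step 1: rule r1; match: 0->6, 1->3, 2->4, 3->5; deleted nodes 6; deleted edges (6,1,hask); (6,3,has); (6,4,has); (6,5,has); added nodes 11, 12, 13, 14, 15, 16, 17; added edges (14,3,has); (14,11,has); (14,13,has); (15,4,has); (15,11,has); (15,12,has); (16,5,has); (16,12,has); (16,13,has); (17,11,has); (17,12,has); (17,13,has); result: nodes: 0:pt, 1:pt, 3:pt, 4:pt, 5:pt, 8:F, 10:F, 11:pt, 12:pt, 13:pt, 14:F, 15:F, 16:F, 17:F edges: (8,0,has); (8,4,has); (8,5,has); (10,0,has); (10,0,hask); (10,1,has); (10,4,has); (14,3,has); (14,11,has); (14,13,has); (15,4,has); (15,11,has); (15,12,has); (16,5,has); (16,12,has); (16,13,has); (17,11,has); (17,12,has); (17,13,has)
step 2: rule r1; match: 0->8, 1->0, 2->4, 3->5; deleted nodes 8; deleted edges (8,0,has); (8,4,has); (8,5,has); added nodes 18, 19, 20, 21, 22, 23, 24; added edges (21,0,has); (21,18,has); (21,20,has); (22,4,has); (22,18,has); (22,19,has); (23,5,has); (23,19,has); (23,20,has); (24,18,has); (24,19,has); (24,20,has); result: nodes: 0:pt, 1:pt, 3:pt, 4:pt, 5:pt, 10:F, 11:pt, 12:pt, 13:pt, 14:F, 15:F, 16:F, 17:F, 18:pt, 19:pt, 20:pt, 21:F, 22:F, 23:F, 24:F edges: (10,0,has); (10,0,hask); (10,1,has); (10,4,has); (14,3,has); (14,11,has); (14,13,has); (15,4,has); (15,11,has); (15,12,has); (16,5,has); (16,12,has); (16,13,has); (17,11,has); (17,12,has); (17,13,has); (21,0,has); (21,18,has); (21,20,has); (22,4,has); (22,18,has); (22,19,has); (23,5,has); (23,19,has); (23,20,has); (24,18,has); (24,19,has); (24,20,has)
final:
nodes: 0:pt, 1:pt, 3:pt, 4:pt, 5:pt, 10:F, 11:pt, 12:pt, 13:pt, 14:F, 15:F, 16:F, 17:F, 18:pt, 19:pt, 20:pt, 21:F, 22:F, 23:F, 24:F
edges: (10,0,has); (10,0,hask); (10,1,has); (10,4,has); (14,3,has); (14,11,has); (14,13,has); (15,4,has); (15,11,has); (15,12,has); (16,5,has); (16,12,has); (16,13,has); (17,11,has); (17,12,has); (17,13,has); (21,0,has); (21,18,has); (21,20,has); (22,4,has); (22,18,has); (22,19,has); (23,5,has); (23,19,has); (23,20,has); (24,18,has); (24,19,has); (24,20,has)


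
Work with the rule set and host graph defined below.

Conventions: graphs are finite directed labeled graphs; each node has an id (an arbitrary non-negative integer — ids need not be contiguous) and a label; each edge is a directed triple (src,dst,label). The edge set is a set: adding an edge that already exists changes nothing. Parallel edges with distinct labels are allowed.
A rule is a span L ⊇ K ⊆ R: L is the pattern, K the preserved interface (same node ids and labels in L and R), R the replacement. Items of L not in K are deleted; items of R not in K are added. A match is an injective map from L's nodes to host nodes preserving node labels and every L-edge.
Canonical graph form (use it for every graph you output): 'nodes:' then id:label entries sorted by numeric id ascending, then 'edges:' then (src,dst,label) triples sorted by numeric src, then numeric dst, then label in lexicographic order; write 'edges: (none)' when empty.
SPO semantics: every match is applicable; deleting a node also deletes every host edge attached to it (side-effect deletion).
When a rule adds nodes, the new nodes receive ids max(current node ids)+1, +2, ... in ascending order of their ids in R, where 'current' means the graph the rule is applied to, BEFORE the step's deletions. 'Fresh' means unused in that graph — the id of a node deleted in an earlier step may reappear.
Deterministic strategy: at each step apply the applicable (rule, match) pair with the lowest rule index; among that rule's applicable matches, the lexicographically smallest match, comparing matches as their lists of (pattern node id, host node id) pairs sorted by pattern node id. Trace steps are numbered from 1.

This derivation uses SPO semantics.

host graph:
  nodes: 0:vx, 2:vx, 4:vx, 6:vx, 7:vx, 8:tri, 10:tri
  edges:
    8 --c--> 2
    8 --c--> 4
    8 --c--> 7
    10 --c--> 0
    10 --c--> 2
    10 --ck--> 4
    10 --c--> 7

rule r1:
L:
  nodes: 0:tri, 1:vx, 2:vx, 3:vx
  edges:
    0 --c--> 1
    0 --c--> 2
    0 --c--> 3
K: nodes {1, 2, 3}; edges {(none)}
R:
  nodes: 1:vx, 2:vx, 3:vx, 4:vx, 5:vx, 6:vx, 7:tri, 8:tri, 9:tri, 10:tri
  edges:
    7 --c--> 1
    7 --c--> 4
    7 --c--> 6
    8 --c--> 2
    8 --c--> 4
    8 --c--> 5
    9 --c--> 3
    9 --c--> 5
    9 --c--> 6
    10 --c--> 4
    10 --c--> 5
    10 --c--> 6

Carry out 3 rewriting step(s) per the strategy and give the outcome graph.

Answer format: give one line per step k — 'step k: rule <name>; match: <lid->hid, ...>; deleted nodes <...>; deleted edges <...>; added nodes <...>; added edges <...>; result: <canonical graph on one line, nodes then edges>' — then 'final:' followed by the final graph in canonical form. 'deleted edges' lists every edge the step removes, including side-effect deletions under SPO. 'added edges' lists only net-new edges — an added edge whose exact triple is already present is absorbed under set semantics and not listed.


step 1: rule r1; match: 0->8, 1->2, 2->4, 3->7; deleted nodes 8; deleted edges (8,2,c); (8,4,c); (8,7,c); added nodes 11, 12, 13, 14, 15, 16, 17; added edges (14,2,c); (14,11,c); (14,13,c); (15,4,c); (15,11,c); (15,12,c); (16,7,c); (16,12,c); (16,13,c); (17,11,c); (17,12,c); (17,13,c); result: nodes: 0:vx, 2:vx, 4:vx, 6:vx, 7:vx, 10:tri, 11:vx, 12:vx, 13:vx, 14:tri, 15:tri, 16:tri, 17:tri edges: (10,0,c); (10,2,c); (10,4,ck); (10,7,c); (14,2,c); (14,11,c); (14,13,c); (15,4,c); (15,11,c); (15,12,c); (16,7,c); (16,12,c); (16,13,c); (17,11,c); (17,12,c); (17,13,c)
step 2: rule r1; match: 0->10, 1->0, 2->2, 3->7; deleted nodes 10; deleted edges (10,0,c); (10,2,c); (10,4,ck); (10,7,c); added nodes 18, 19, 20, 21, 22, 23, 24; added edges (21,0,c); (21,18,c); (21,20,c); (22,2,c); (22,18,c); (22,19,c); (23,7,c); (23,19,c); (23,20,c); (24,18,c); (24,19,c); (24,20,c); result: nodes: 0:vx, 2:vx, 4:vx, 6:vx, 7:vx, 11:vx, 12:vx, 13:vx, 14:tri, 15:tri, 16:tri, 17:tri, 18:vx, 19:vx, 20:vx, 21:tri, 22:tri, 23:tri, 24:tri edges: (14,2,c); (14,11,c); (14,13,c); (15,4,c); (15,11,c); (15,12,c); (16,7,c); (16,12,c); (16,13,c); (17,11,c); (17,12,c); (17,13,c); (21,0,c); (21,18,c); (21,20,c); (22,2,c); (22,18,c); (22,19,c); (23,7,c); (23,19,c); (23,20,c); (24,18,c); (24,19,c); (24,20,c)
step 3: rule r1; match: 0->14, 1->2, 2->11, 3->13; deleted nodes 14; deleted edges (14,2,c); (14,11,c); (14,13,c); added nodes 25, 26, 27, 28, 29, 30, 31; added edges (28,2,c); (28,25,c); (28,27,c); (29,11,c); (29,25,c); (29,26,c); (30,13,c); (30,26,c); (30,27,c); (31,25,c); (31,26,c); (31,27,c); result: nodes: 0:vx, 2:vx, 4:vx, 6:vx, 7:vx, 11:vx, 12:vx, 13:vx, 15:tri, 16:tri, 17:tri, 18:vx, 19:vx, 20:vx, 21:tri, 22:tri, 23:tri, 24:tri, 25:vx, 26:vx, 27:vx, 28:tri, 29:tri, 30:tri, 31:tri edges: (15,4,c); (15,11,c); (15,12,c); (16,7,c); (16,12,c); (16,13,c); (17,11,c); (17,12,c); (17,13,c); (21,0,c); (21,18,c); (21,20,c); (22,2,c); (22,18,c); (22,19,c); (23,7,c); (23,19,c); (23,20,c); (24,18,c); (24,19,c); (24,20,c); (28,2,c); (28,25,c); (28,27,c); (29,11,c); (29,25,c); (29,26,c); (30,13,c); (30,26,c); (30,27,c); (31,25,c); (31,26,c); (31,27,c)
final:
nodes: 0:vx, 2:vx, 4:vx, 6:vx, 7:vx, 11:vx, 12:vx, 13:vx, 15:tri, 16:tri, 17:tri, 18:vx, 19:vx, 20:vx, 21:tri, 22:tri, 23:tri, 24:tri, 25:vx, 26:vx, 27:vx, 28:tri, 29:tri, 30:tri, 31:tri
edges: (15,4,c); (15,11,c); (15,12,c); (16,7,c); (16,12,c); (16,13,c); (17,11,c); (17,12,c); (17,13,c); (21,0,c); (21,18,c); (21,20,c); (22,2,c); (22,18,c); (22,19,c); (23,7,c); (23,19,c); (23,20,c); (24,18,c); (24,19,c); (24,20,c); (28,2,c); (28,25,c); (28,27,c); (29,11,c); (29,25,c); (29,26,c); (30,13,c); (30,26,c); (30,27,c); (31,25,c); (31,26,c); (31,27,c)


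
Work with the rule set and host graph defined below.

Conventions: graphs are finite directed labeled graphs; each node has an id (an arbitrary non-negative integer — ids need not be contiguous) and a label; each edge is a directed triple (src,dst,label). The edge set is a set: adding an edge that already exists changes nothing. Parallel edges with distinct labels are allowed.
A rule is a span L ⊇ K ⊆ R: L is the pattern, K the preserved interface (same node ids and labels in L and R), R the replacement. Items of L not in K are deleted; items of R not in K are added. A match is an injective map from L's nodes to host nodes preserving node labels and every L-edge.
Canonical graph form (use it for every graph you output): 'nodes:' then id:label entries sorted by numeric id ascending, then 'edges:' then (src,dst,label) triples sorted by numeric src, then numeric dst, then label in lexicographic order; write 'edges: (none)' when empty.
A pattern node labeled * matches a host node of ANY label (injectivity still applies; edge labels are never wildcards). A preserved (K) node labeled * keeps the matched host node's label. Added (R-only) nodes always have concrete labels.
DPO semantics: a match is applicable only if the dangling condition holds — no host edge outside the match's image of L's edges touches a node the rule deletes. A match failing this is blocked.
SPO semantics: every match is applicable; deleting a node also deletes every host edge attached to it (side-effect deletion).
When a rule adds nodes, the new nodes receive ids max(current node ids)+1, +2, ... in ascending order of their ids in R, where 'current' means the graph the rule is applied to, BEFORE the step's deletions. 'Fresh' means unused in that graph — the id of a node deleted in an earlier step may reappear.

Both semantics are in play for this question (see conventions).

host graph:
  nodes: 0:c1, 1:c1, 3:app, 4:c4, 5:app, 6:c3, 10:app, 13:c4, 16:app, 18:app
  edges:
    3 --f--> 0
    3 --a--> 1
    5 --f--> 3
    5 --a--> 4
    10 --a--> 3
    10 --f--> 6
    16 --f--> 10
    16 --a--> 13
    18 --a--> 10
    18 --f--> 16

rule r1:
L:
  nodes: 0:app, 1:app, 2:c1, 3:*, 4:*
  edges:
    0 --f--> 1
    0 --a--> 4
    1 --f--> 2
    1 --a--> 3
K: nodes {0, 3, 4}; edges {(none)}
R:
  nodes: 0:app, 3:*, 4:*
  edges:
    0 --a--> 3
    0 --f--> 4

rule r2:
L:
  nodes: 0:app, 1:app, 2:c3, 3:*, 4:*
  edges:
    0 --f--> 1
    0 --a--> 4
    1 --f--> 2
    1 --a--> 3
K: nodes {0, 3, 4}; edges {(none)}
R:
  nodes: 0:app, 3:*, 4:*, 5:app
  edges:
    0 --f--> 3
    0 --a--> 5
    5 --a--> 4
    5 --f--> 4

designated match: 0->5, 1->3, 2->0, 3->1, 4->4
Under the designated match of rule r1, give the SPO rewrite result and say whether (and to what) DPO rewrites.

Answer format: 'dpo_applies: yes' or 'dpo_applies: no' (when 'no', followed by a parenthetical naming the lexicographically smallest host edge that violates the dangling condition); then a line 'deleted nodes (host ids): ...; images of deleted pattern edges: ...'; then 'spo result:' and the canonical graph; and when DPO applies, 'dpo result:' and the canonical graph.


dpo_applies: no
(the rule deletes node 3, which keeps host edge (10,3,a) outside the match image — the dangling condition fails, DPO blocks; SPO proceeds and side-deletes such edges)
deleted nodes (host ids): 0, 3; images of deleted pattern edges: (3,0,f); (3,1,a); (5,3,f); (5,4,a)
spo result:
nodes: 1:c1, 4:c4, 5:app, 6:c3, 10:app, 13:c4, 16:app, 18:app
edges: (5,1,a); (5,4,f); (10,6,f); (16,10,f); (16,13,a); (18,10,a); (18,16,f)


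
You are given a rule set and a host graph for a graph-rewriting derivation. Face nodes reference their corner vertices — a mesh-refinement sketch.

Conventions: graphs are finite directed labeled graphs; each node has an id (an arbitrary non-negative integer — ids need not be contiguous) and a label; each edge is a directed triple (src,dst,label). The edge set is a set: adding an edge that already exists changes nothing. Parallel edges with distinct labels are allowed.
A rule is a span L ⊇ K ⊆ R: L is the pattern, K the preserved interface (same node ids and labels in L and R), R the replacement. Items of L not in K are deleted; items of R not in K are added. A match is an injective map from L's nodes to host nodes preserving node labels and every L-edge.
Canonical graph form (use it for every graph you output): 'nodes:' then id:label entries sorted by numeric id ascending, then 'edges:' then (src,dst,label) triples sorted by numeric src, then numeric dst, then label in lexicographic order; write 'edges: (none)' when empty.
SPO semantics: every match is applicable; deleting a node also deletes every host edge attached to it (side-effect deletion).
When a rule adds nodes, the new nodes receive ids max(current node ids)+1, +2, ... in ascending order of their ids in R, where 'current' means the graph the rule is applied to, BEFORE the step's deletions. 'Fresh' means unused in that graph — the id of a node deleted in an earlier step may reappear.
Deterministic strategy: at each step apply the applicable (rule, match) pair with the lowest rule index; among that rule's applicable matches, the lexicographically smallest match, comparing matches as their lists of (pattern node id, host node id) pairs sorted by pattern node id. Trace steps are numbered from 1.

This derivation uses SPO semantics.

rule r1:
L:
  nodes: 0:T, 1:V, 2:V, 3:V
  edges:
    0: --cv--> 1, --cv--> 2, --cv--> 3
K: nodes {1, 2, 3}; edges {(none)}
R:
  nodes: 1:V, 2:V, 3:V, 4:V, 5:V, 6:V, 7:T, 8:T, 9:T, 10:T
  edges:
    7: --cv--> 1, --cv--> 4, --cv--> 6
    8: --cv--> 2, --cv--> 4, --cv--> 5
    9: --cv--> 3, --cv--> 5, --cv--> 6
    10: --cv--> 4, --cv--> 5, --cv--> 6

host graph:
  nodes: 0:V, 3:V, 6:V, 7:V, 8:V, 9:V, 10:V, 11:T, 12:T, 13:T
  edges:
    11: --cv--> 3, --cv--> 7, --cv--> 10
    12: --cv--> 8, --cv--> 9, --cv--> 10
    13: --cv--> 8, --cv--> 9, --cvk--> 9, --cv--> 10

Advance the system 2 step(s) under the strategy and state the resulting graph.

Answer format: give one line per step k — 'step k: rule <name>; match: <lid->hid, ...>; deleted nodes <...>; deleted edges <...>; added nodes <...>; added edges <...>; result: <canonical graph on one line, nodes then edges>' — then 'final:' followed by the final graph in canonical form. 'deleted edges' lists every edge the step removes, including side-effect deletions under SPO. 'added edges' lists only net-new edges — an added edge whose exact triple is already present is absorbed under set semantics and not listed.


step 1: rule r1; match: 0->11, 1->3, 2->7, 3->10; deleted nodes 11; deleted edges (11,3,cv); (11,7,cv); (11,10,cv); added nodes 14, 15, 16, 17, 18, 19, 20; added edges (17,3,cv); (17,14,cv); (17,16,cv); (18,7,cv); (18,14,cv); (18,15,cv); (19,10,cv); (19,15,cv); (19,16,cv); (20,14,cv); (20,15,cv); (20,16,cv); result: nodes: 0:V, 3:V, 6:V, 7:V, 8:V, 9:V, 10:V, 12:T, 13:T, 14:V, 15:V, 16:V, 17:T, 18:T, 19:T, 20:T edges: (12,8,cv); (12,9,cv); (12,10,cv); (13,8,cv); (13,9,cv); (13,9,cvk); (13,10,cv); (17,3,cv); (17,14,cv); (17,16,cv); (18,7,cv); (18,14,cv); (18,15,cv); (19,10,cv); (19,15,cv); (19,16,cv); (20,14,cv); (20,15,cv); (20,16,cv)
step 2: rule r1; match: 0->12, 1->8, 2->9, 3->10; deleted nodes 12; deleted edges (12,8,cv); (12,9,cv); (12,10,cv); added nodes 21, 22, 23, 24, 25, 26, 27; added edges (24,8,cv); (24,21,cv); (24,23,cv); (25,9,cv); (25,21,cv); (25,22,cv); (26,10,cv); (26,22,cv); (26,23,cv); (27,21,cv); (27,22,cv); (27,23,cv); result: nodes: 0:V, 3:V, 6:V, 7:V, 8:V, 9:V, 10:V, 13:T, 14:V, 15:V, 16:V, 17:T, 18:T, 19:T, 20:T, 21:V, 22:V, 23:V, 24:T, 25:T, 26:T, 27:T edges: (13,8,cv); (13,9,cv); (13,9,cvk); (13,10,cv); (17,3,cv); (17,14,cv); (17,16,cv); (18,7,cv); (18,14,cv); (18,15,cv); (19,10,cv); (19,15,cv); (19,16,cv); (20,14,cv); (20,15,cv); (20,16,cv); (24,8,cv); (24,21,cv); (24,23,cv); (25,9,cv); (25,21,cv); (25,22,cv); (26,10,cv); (26,22,cv); (26,23,cv); (27,21,cv); (27,22,cv); (27,23,cv)
final:
nodes: 0:V, 3:V, 6:V, 7:V, 8:V, 9:V, 10:V, 13:T, 14:V, 15:V, 16:V, 17:T, 18:T, 19:T, 20:T, 21:V, 22:V, 23:V, 24:T, 25:T, 26:T, 27:T
edges: (13,8,cv); (13,9,cv); (13,9,cvk); (13,10,cv); (17,3,cv); (17,14,cv); (17,16,cv); (18,7,cv); (18,14,cv); (18,15,cv); (19,10,cv); (19,15,cv); (19,16,cv); (20,14,cv); (20,15,cv); (20,16,cv); (24,8,cv); (24,21,cv); (24,23,cv); (25,9,cv); (25,21,cv); (25,22,cv); (26,10,cv); (26,22,cv); (26,23,cv); (27,21,cv); (27,22,cv); (27,23,cv)


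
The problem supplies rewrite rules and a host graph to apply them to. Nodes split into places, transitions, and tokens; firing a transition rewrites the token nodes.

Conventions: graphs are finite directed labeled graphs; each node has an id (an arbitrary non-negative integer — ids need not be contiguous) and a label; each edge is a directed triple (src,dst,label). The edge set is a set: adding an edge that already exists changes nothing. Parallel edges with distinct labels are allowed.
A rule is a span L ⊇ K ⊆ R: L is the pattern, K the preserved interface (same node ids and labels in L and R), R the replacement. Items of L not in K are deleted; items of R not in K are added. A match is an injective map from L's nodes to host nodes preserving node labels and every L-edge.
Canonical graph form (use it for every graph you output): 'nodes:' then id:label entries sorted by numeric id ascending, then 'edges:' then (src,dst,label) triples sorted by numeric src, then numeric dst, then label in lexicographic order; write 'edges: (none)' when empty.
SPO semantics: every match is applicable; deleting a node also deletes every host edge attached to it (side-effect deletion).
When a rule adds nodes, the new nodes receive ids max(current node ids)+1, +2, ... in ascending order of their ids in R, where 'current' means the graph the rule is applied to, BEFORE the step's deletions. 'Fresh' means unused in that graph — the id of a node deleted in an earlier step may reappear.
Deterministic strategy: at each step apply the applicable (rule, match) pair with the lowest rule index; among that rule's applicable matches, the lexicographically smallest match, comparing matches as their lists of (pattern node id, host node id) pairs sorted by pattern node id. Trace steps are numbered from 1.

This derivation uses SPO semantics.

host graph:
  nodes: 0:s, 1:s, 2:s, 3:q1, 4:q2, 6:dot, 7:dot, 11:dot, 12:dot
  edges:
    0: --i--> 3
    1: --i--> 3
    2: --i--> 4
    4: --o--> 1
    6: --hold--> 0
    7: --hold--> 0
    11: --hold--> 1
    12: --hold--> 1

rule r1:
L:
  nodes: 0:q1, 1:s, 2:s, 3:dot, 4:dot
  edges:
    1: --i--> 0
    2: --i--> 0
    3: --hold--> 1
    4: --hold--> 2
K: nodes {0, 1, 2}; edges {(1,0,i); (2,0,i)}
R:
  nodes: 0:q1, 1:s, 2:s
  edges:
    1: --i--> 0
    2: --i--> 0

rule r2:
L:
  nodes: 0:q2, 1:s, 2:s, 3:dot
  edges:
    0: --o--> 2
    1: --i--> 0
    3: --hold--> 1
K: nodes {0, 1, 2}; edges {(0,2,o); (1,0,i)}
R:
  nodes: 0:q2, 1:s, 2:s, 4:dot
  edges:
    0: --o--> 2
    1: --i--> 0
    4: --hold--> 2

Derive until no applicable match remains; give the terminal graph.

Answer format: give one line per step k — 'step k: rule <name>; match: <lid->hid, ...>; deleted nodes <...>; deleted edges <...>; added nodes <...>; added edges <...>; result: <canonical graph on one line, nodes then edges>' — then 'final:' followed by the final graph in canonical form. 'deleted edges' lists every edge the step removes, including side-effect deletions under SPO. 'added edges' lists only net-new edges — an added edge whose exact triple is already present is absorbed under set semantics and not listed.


step 1: rule r1; match: 0->3, 1->0, 2->1, 3->6, 4->11; deleted nodes 6, 11; deleted edges (6,0,hold); (11,1,hold); added nodes (none); added edges (none); result: nodes: 0:s, 1:s, 2:s, 3:q1, 4:q2, 7:dot, 12:dot edges: (0,3,i); (1,3,i); (2,4,i); (4,1,o); (7,0,hold); (12,1,hold)
step 2: rule r1; match: 0->3, 1->0, 2->1, 3->7, 4->12; deleted nodes 7, 12; deleted edges (7,0,hold); (12,1,hold); added nodes (none); added edges (none); result: nodes: 0:s, 1:s, 2:s, 3:q1, 4:q2 edges: (0,3,i); (1,3,i); (2,4,i); (4,1,o)
final:
nodes: 0:s, 1:s, 2:s, 3:q1, 4:q2
edges: (0,3,i); (1,3,i); (2,4,i); (4,1,o)
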